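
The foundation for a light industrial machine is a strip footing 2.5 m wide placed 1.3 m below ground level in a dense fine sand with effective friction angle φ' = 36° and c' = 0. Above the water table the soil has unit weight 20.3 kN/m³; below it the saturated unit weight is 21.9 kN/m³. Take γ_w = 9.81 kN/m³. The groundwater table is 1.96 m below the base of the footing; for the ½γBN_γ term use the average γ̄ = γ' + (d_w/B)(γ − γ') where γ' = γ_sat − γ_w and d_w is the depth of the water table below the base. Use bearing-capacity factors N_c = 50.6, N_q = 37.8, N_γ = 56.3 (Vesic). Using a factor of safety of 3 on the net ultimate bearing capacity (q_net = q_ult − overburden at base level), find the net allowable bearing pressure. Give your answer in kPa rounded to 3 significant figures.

q = γ·D_f = 20.3 × 1.3 = 26.39 kPa.
γ' = 12.09 kN/m³; averaging over the depth B below the base, γ̄ = γ' + (d_w/B)(γ − γ') = 18.527 kN/m³.
q·N_q = 26.39 × 37.8 = 997.54 kPa
0.5·γ·B·N_γ = 0.5 × 18.527 × 2.5 × 56.3 = 1303.8 kPa
q_ult = 997.54 + 1303.8 = 2301.4 kPa.
q_net = 2301.4 − 26.39 = 2275 kPa.
q_all(net) = 2275 / 3 = 758.32 kPa.

q_all(net) ≈ 758 kPa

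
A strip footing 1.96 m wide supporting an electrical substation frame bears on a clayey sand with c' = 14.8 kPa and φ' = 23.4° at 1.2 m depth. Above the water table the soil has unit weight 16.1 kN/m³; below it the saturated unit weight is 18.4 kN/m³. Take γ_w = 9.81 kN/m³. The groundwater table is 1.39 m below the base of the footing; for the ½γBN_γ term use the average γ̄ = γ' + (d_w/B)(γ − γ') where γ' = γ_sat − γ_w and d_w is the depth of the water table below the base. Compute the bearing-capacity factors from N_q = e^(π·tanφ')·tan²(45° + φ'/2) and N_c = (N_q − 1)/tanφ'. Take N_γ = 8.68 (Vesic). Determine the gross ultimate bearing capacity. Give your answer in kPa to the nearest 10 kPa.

tan23.4° = 0.4327, so N_q = e^(π×0.4327)·tan²(56.7°) = 3.894 × 2.318 = 9.03.
N_c = (9.03 − 1)/tan23.4° = 18.54.
q = γ·D_f = 16.1 × 1.2 = 19.32 kPa.
γ' = 8.59 kN/m³; averaging over the depth B below the base, γ̄ = γ' + (d_w/B)(γ − γ') = 13.916 kN/m³.
c·N_c = 14.8 × 18.545 = 274.46 kPa
q·N_q = 19.32 × 9.0251 = 174.36 kPa
0.5·γ·B·N_γ = 0.5 × 13.916 × 1.96 × 8.68 = 118.37 kPa
q_ult = 274.46 + 174.36 + 118.37 = 567.2 kPa.

q_ult ≈ 570 kPa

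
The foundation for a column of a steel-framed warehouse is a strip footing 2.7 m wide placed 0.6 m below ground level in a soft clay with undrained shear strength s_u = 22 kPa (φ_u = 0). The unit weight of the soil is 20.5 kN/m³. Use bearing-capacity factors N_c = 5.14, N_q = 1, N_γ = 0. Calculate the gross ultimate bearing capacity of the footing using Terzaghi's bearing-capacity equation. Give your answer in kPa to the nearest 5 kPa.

Overburden at base level: q = 20.5 × 0.6 = 12.3 kPa.
Cohesion term c·N_c = 22 × 5.14 = 113.08 kPa; surcharge term q·N_q = 12.3 × 1 = 12.3 kPa.
q_ult = 113.08 + 12.3 = 125.38 kPa.

q_ult ≈ 125 kPa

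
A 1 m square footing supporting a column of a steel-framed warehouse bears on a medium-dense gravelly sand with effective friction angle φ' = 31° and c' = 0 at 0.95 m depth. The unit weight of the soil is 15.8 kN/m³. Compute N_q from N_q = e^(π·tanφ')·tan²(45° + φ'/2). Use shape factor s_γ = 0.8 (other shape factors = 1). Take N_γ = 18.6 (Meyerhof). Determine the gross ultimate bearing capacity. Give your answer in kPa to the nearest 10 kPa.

tan31° = 0.6009, so N_q = e^(π×0.6009)·tan²(60.5°) = 6.604 × 3.124 = 20.63.
q = γ·D_f = 15.8 × 0.95 = 15.01 kPa.
q·N_q = 15.01 × 20.631 = 309.67 kPa
0.5·γ·B·N_γ·s_γ = 0.5 × 15.8 × 1 × 18.6 × 0.8 = 117.55 kPa
q_ult = 309.67 + 117.55 = 427.22 kPa.

q_ult ≈ 430 kPa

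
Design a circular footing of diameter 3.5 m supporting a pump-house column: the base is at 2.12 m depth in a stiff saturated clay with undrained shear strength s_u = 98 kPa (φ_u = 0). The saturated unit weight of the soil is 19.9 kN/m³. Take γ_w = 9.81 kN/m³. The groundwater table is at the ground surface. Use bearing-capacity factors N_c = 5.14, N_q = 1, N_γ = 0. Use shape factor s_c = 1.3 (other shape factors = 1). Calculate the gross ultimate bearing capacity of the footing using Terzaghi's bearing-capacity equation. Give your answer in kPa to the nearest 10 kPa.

q_ult ≈ 680 kPa

γ' = 19.9 − 9.81 = 10.09 kN/m³ (submerged throughout). q = 10.09 × 2.12 = 21.391 kPa.
c·N_c·s_c = 98 × 5.14 × 1.3 = 654.84 kPa
q·N_q = 21.391 × 1 = 21.391 kPa
q_ult = 654.84 + 21.391 = 676.23 kPa.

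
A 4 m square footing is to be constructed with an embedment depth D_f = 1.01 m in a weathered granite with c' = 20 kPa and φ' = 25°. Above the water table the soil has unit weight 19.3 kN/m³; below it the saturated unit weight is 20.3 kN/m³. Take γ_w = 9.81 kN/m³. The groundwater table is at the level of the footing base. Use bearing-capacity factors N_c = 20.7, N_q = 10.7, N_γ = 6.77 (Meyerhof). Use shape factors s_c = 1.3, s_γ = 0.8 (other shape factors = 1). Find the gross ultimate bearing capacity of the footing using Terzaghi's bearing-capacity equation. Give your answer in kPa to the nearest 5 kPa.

q_ult ≈ 860 kPa

q = γ·D_f = 19.3 × 1.01 = 19.493 kPa.
For the ½γBN_γ term take γ' = 20.3 − 9.81 = 10.49 kN/m³ (soil below base is submerged).
c·N_c·s_c = 20 × 20.7 × 1.3 = 538.2 kPa
q·N_q = 19.493 × 10.7 = 208.58 kPa
0.5·γ·B·N_γ·s_γ = 0.5 × 10.49 × 4 × 6.77 × 0.8 = 113.63 kPa
q_ult = 538.2 + 208.58 + 113.63 = 860.4 kPa.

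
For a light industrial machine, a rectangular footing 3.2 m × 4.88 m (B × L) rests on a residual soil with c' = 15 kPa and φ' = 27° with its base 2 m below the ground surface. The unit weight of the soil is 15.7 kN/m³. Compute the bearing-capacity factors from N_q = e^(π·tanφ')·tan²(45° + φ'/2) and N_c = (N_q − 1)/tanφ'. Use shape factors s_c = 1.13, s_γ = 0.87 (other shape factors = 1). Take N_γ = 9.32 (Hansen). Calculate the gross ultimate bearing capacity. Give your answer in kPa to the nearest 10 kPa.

q_ult ≈ 1020 kPa

tan27° = 0.5095, so N_q = e^(π×0.5095)·tan²(58.5°) = 4.957 × 2.663 = 13.2.
N_c = (13.2 − 1)/tan27° = 23.94.
q = γ·D_f = 15.7 × 2 = 31.4 kPa.
c·N_c·s_c = 15 × 23.942 × 1.13 = 405.82 kPa
q·N_q = 31.4 × 13.199 = 414.45 kPa
0.5·γ·B·N_γ·s_γ = 0.5 × 15.7 × 3.2 × 9.32 × 0.87 = 203.68 kPa
q_ult = 405.82 + 414.45 + 203.68 = 1024 kPa.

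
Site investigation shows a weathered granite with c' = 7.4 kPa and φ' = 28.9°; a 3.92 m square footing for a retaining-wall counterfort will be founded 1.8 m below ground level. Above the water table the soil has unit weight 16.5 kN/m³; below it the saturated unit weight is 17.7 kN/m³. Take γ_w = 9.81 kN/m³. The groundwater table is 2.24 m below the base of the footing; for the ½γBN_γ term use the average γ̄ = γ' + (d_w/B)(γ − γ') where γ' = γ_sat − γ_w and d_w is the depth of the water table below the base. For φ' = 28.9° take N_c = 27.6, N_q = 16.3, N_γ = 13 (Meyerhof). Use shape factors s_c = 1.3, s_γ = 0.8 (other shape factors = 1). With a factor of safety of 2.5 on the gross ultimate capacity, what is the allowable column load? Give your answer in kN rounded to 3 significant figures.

Overburden at base level: q = 16.5 × 1.8 = 29.7 kPa.
The water table is 2.24 m below the base (< B = 3.92 m), so the ½γBN_γ term uses γ̄ = γ' + (d_w/B)(γ − γ') = 7.89 + (2.24/3.92)(16.5 − 7.89) = 12.81 kN/m³.
Cohesion term c·N_c·s_c = 7.4 × 27.6 × 1.3 = 265.51 kPa; surcharge term q·N_q = 29.7 × 16.3 = 484.11 kPa; self-weight term 0.5·γ·B·N_γ·s_γ = 0.5 × 12.81 × 3.92 × 13 × 0.8 = 261.12 kPa.
q_ult = 265.51 + 484.11 + 261.12 = 1010.7 kPa.
Gross allowable pressure q_all = 1010.7 / 2.5 = 404.3 kPa.
Footing area = 15.3664 m², so allowable column load = 404.3 × 15.3664 = 6212.6 kN.

P_all ≈ 6210 kN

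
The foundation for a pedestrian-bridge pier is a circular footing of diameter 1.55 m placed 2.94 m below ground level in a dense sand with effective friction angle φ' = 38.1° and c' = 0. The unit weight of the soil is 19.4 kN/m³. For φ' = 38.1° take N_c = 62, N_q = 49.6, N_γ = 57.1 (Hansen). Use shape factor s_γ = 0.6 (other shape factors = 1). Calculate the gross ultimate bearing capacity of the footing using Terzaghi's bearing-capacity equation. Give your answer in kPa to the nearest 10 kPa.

q_ult ≈ 3340 kPa

Effective surcharge at the founding depth q = γ·D_f = 19.4 × 2.94 = 57.036 kPa.
q_ult = q·N_q + 0.5·γ·B·N_γ·s_γ
     = 57.036 × 49.6 + 0.5 × 19.4 × 1.55 × 57.1 × 0.6
     = 2829 + 515.1 = 3344.1 kPa.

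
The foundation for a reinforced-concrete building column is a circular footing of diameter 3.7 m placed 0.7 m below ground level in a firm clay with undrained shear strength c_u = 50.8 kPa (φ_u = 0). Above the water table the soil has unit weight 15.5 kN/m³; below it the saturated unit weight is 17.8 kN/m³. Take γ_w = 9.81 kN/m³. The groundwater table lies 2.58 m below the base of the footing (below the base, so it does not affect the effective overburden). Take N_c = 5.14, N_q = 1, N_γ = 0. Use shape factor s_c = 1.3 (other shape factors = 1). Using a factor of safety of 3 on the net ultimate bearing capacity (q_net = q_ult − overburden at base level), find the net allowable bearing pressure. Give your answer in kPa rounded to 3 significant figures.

Effective surcharge at the founding depth q = γ·D_f = 15.5 × 0.7 = 10.85 kPa.
q_ult = c·N_c·s_c + q·N_q
     = 50.8 × 5.14 × 1.3 + 10.85 × 1
     = 339.45 + 10.85 = 350.3 kPa.
q_net = 350.3 − 10.85 = 339.45 kPa.
q_all(net) = 339.45 / 3 = 113.15 kPa.

q_all(net) ≈ 113 kPa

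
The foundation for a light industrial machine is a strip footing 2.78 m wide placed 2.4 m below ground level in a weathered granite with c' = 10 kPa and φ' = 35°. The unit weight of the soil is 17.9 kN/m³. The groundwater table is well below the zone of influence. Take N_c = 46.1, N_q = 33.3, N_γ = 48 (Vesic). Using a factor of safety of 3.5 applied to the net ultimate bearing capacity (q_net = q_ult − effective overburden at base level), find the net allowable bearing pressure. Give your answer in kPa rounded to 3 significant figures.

q_all(net) ≈ 869 kPa

q = γ·D_f = 17.9 × 2.4 = 42.96 kPa.
c·N_c = 10 × 46.1 = 461 kPa
q·N_q = 42.96 × 33.3 = 1430.6 kPa
0.5·γ·B·N_γ = 0.5 × 17.9 × 2.78 × 48 = 1194.3 kPa
q_ult = 461 + 1430.6 + 1194.3 = 3085.9 kPa.
Net ultimate: q_net = 3085.9 − 42.96 = 3042.9 kPa.
q_all(net) = 3042.9 / 3.5 = 869.4 kPa.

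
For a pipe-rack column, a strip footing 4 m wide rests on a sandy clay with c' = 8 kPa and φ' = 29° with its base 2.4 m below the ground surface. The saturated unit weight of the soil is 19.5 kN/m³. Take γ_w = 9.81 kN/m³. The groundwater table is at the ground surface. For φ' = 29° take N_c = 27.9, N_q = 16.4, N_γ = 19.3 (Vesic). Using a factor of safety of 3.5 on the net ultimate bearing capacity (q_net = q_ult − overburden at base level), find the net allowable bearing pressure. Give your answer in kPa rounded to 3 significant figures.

Water table at ground surface, so effective unit weight γ' = 19.5 − 9.81 = 9.69 kN/m³ is used throughout; overburden q = 9.69 × 2.4 = 23.256 kPa; the same γ' applies in the ½γBN_γ term.
Cohesion term c·N_c = 8 × 27.9 = 223.2 kPa; surcharge term q·N_q = 23.256 × 16.4 = 381.4 kPa; self-weight term 0.5·γ·B·N_γ = 0.5 × 9.69 × 4 × 19.3 = 374.03 kPa.
q_ult = 223.2 + 381.4 + 374.03 = 978.63 kPa.
q_net = 978.63 − 23.256 = 955.38 kPa.
q_all(net) = 955.38 / 3.5 = 272.96 kPa.

q_all(net) ≈ 273 kPa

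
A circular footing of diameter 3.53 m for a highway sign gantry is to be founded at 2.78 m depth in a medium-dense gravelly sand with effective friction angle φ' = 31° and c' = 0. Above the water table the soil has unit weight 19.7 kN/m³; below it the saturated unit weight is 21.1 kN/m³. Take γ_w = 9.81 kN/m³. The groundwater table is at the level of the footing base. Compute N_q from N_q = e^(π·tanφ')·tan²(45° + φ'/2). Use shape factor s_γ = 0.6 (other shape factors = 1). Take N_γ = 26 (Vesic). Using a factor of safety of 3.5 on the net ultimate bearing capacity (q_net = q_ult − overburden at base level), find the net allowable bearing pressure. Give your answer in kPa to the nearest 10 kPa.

N_q = e^(π·tan31°)·tan²(60.5°) = 20.63.
q = γ·D_f = 19.7 × 2.78 = 54.766 kPa.
For the ½γBN_γ term take γ' = 21.1 − 9.81 = 11.29 kN/m³ (soil below base is submerged).
q·N_q = 54.766 × 20.631 = 1129.9 kPa
0.5·γ·B·N_γ·s_γ = 0.5 × 11.29 × 3.53 × 26 × 0.6 = 310.86 kPa
q_ult = 1129.9 + 310.86 = 1440.7 kPa.
q_net = 1440.7 − 54.766 = 1386 kPa.
q_all(net) = 1386 / 3.5 = 395.99 kPa.

q_all(net) ≈ 400 kPa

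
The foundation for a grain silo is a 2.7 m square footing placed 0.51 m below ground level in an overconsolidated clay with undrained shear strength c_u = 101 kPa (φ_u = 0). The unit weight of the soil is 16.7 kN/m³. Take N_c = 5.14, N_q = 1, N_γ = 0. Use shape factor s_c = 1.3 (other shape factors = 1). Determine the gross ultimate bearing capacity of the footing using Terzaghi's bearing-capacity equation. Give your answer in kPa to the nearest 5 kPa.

q_ult ≈ 685 kPa

q = γ·D_f = 16.7 × 0.51 = 8.517 kPa.
c·N_c·s_c = 101 × 5.14 × 1.3 = 674.88 kPa
q·N_q = 8.517 × 1 = 8.517 kPa
q_ult = 674.88 + 8.517 = 683.4 kPa.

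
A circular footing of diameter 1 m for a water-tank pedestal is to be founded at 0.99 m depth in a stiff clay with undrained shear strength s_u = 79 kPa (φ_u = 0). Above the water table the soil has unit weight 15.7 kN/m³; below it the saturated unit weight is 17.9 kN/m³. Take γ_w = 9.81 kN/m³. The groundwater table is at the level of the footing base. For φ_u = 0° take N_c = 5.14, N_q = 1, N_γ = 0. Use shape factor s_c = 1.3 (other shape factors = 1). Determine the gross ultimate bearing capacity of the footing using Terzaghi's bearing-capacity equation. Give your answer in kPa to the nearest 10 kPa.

q_ult ≈ 540 kPa

Overburden at base level: q = 15.7 × 0.99 = 15.543 kPa.
Cohesion term c·N_c·s_c = 79 × 5.14 × 1.3 = 527.88 kPa; surcharge term q·N_q = 15.543 × 1 = 15.543 kPa.
q_ult = 527.88 + 15.543 = 543.42 kPa.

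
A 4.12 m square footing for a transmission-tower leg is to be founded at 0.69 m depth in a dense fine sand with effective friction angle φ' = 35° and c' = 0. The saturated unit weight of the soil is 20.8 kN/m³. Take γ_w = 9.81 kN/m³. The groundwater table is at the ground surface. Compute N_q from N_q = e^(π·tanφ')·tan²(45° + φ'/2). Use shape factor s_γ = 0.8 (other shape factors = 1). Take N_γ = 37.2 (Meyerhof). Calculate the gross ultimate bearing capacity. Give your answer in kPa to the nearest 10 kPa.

tan35° = 0.7002, so N_q = e^(π×0.7002)·tan²(62.5°) = 9.023 × 3.69 = 33.3.
With the water table at the surface the whole profile is submerged: γ' = 20.8 − 9.81 = 10.99 kN/m³, so q = γ'·D_f = 7.5831 kPa; the same γ' applies in the ½γBN_γ term.
q_ult = q·N_q + 0.5·γ·B·N_γ·s_γ
     = 7.5831 × 33.296 + 0.5 × 10.99 × 4.12 × 37.2 × 0.8
     = 252.49 + 673.75 = 926.24 kPa.

q_ult ≈ 930 kPa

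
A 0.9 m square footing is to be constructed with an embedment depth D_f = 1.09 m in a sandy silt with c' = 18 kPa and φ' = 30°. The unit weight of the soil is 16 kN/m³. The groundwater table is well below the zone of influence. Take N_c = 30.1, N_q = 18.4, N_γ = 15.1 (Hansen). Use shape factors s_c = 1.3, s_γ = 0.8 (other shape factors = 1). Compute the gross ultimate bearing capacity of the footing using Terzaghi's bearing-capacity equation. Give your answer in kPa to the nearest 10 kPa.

q_ult ≈ 1110 kPa

q = γ·D_f = 16 × 1.09 = 17.44 kPa.
c·N_c·s_c = 18 × 30.1 × 1.3 = 704.34 kPa
q·N_q = 17.44 × 18.4 = 320.9 kPa
0.5·γ·B·N_γ·s_γ = 0.5 × 16 × 0.9 × 15.1 × 0.8 = 86.976 kPa
q_ult = 704.34 + 320.9 + 86.976 = 1112.2 kPa.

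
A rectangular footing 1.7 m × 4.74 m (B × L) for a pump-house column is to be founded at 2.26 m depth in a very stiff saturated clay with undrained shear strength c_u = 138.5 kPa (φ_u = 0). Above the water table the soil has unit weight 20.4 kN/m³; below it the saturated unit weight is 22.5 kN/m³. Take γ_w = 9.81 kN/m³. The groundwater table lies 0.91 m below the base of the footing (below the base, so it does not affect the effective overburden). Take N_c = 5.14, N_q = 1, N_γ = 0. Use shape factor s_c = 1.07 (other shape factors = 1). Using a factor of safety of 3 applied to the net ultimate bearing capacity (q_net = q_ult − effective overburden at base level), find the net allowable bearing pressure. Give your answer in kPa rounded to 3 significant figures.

q_all(net) ≈ 254 kPa

q = γ·D_f = 20.4 × 2.26 = 46.104 kPa.
c·N_c·s_c = 138.5 × 5.14 × 1.07 = 761.72 kPa
q·N_q = 46.104 × 1 = 46.104 kPa
q_ult = 761.72 + 46.104 = 807.83 kPa.
Net ultimate: q_net = 807.83 − 46.104 = 761.72 kPa.
q_all(net) = 761.72 / 3 = 253.91 kPa.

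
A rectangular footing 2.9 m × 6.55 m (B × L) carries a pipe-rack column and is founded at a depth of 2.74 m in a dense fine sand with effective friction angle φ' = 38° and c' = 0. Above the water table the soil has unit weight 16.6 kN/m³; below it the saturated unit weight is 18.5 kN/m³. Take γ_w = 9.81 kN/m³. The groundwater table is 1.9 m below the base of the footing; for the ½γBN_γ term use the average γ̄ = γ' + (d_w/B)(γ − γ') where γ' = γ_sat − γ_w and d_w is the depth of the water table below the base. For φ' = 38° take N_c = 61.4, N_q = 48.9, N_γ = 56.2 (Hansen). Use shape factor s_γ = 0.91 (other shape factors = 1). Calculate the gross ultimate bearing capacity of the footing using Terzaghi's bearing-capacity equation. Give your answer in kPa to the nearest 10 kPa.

q = γ·D_f = 16.6 × 2.74 = 45.484 kPa.
γ' = 8.69 kN/m³; averaging over the depth B below the base, γ̄ = γ' + (d_w/B)(γ − γ') = 13.872 kN/m³.
q·N_q = 45.484 × 48.9 = 2224.2 kPa
0.5·γ·B·N_γ·s_γ = 0.5 × 13.872 × 2.9 × 56.2 × 0.91 = 1028.7 kPa
q_ult = 2224.2 + 1028.7 = 3252.9 kPa.

q_ult ≈ 3250 kPa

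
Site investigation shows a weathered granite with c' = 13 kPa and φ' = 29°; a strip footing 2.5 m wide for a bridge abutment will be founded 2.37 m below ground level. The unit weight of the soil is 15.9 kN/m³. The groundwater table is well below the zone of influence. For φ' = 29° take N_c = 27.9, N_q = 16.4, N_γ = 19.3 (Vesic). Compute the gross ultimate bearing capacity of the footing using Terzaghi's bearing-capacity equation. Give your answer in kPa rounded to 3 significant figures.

Overburden at base level: q = 15.9 × 2.37 = 37.683 kPa.
Cohesion term c·N_c = 13 × 27.9 = 362.7 kPa; surcharge term q·N_q = 37.683 × 16.4 = 618 kPa; self-weight term 0.5·γ·B·N_γ = 0.5 × 15.9 × 2.5 × 19.3 = 383.59 kPa.
q_ult = 362.7 + 618 + 383.59 = 1364.3 kPa.

q_ult ≈ 1360 kPa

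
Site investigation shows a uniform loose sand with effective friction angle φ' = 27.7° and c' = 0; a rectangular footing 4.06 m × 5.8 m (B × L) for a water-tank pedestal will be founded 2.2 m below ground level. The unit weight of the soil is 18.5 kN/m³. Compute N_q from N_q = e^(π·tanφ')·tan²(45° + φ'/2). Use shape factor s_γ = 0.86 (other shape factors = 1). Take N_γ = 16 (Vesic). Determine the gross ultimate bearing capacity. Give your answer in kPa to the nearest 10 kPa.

tan27.7° = 0.525, so N_q = e^(π×0.525)·tan²(58.85°) = 5.204 × 2.737 = 14.24.
q = γ·D_f = 18.5 × 2.2 = 40.7 kPa.
q·N_q = 40.7 × 14.244 = 579.72 kPa
0.5·γ·B·N_γ·s_γ = 0.5 × 18.5 × 4.06 × 16 × 0.86 = 516.76 kPa
q_ult = 579.72 + 516.76 = 1096.5 kPa.

q_ult ≈ 1100 kPa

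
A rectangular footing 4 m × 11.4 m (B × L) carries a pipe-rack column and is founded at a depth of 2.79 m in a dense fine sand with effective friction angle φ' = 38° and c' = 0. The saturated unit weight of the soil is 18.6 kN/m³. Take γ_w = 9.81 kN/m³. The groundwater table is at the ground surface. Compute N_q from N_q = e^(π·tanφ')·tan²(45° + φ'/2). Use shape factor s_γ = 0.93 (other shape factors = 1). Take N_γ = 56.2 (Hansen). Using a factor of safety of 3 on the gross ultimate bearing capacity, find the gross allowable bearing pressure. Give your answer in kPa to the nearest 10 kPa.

q_all ≈ 710 kPa

N_q = e^(π·tan38°)·tan²(64°) = 48.93.
With the water table at the surface the whole profile is submerged: γ' = 18.6 − 9.81 = 8.79 kN/m³, so q = γ'·D_f = 24.524 kPa; the same γ' applies in the ½γBN_γ term.
q_ult = q·N_q + 0.5·γ·B·N_γ·s_γ
     = 24.524 × 48.933 + 0.5 × 8.79 × 4 × 56.2 × 0.93
     = 1200 + 918.84 = 2118.9 kPa.
q_all = 2118.9 / 3 = 706.29 kPa.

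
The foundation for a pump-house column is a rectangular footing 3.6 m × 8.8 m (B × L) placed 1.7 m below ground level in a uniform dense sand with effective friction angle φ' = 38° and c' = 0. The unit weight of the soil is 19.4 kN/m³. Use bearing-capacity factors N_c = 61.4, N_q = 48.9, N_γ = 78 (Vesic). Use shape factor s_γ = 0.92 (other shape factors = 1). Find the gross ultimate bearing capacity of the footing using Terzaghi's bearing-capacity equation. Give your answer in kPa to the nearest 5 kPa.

q_ult ≈ 4120 kPa

Effective surcharge at the founding depth q = γ·D_f = 19.4 × 1.7 = 32.98 kPa.
q_ult = q·N_q + 0.5·γ·B·N_γ·s_γ
     = 32.98 × 48.9 + 0.5 × 19.4 × 3.6 × 78 × 0.92
     = 1612.7 + 2505.9 = 4118.6 kPa.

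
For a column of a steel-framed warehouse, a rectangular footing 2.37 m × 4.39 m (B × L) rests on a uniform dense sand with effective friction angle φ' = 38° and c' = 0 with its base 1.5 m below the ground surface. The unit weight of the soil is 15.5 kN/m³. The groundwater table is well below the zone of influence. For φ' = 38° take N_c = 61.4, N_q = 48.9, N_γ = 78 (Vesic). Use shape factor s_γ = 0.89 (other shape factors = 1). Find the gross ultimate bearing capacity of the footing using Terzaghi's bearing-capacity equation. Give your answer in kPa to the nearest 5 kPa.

q_ult ≈ 2410 kPa

q = γ·D_f = 15.5 × 1.5 = 23.25 kPa.
q·N_q = 23.25 × 48.9 = 1136.9 kPa
0.5·γ·B·N_γ·s_γ = 0.5 × 15.5 × 2.37 × 78 × 0.89 = 1275.1 kPa
q_ult = 1136.9 + 1275.1 = 2412 kPa.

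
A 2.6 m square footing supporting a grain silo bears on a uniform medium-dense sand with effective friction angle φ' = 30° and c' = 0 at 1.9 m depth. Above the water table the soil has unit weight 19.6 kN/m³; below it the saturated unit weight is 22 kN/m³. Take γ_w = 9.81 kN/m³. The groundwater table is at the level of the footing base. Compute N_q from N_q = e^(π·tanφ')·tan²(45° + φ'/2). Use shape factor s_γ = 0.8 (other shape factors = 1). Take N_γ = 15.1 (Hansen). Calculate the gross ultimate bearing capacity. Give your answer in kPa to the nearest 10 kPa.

q_ult ≈ 880 kPa

tan30° = 0.5774, so N_q = e^(π×0.5774)·tan²(60°) = 6.134 × 3.0 = 18.4.
q = γ·D_f = 19.6 × 1.9 = 37.24 kPa.
For the ½γBN_γ term take γ' = 22 − 9.81 = 12.19 kN/m³ (soil below base is submerged).
q·N_q = 37.24 × 18.401 = 685.26 kPa
0.5·γ·B·N_γ·s_γ = 0.5 × 12.19 × 2.6 × 15.1 × 0.8 = 191.43 kPa
q_ult = 685.26 + 191.43 = 876.69 kPa.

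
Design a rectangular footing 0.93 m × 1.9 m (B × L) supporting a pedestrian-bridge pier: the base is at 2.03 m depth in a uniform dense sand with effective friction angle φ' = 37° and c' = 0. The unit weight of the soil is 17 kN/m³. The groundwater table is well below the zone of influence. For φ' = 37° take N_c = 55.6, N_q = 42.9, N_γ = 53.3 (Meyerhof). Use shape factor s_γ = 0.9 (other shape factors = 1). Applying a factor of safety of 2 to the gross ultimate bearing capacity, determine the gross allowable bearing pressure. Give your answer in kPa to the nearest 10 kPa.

q_all ≈ 930 kPa

Effective surcharge at the founding depth q = γ·D_f = 17 × 2.03 = 34.51 kPa.
q_ult = q·N_q + 0.5·γ·B·N_γ·s_γ
     = 34.51 × 42.9 + 0.5 × 17 × 0.93 × 53.3 × 0.9
     = 1480.5 + 379.2 = 1859.7 kPa.
q_all = q_ult / FS = 1859.7 / 2 = 929.84 kPa.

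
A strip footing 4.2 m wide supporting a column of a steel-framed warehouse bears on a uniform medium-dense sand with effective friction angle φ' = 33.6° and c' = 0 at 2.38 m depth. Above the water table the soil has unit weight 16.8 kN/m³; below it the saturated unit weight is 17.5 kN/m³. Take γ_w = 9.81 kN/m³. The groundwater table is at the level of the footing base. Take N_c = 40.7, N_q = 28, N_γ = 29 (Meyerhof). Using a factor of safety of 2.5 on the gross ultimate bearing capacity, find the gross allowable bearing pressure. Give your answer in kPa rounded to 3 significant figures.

q_all ≈ 635 kPa

q = γ·D_f = 16.8 × 2.38 = 39.984 kPa.
For the ½γBN_γ term take γ' = 17.5 − 9.81 = 7.69 kN/m³ (soil below base is submerged).
q·N_q = 39.984 × 28 = 1119.6 kPa
0.5·γ·B·N_γ = 0.5 × 7.69 × 4.2 × 29 = 468.32 kPa
q_ult = 1119.6 + 468.32 = 1587.9 kPa.
q_all = 1587.9 / 2.5 = 635.15 kPa.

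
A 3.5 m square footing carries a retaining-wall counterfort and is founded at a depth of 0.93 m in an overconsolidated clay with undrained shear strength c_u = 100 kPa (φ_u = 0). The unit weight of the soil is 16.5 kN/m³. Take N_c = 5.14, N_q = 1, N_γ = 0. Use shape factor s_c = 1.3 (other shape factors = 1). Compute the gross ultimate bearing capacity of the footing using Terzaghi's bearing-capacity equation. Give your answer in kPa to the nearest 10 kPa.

q_ult ≈ 680 kPa

q = γ·D_f = 16.5 × 0.93 = 15.345 kPa.
c·N_c·s_c = 100 × 5.14 × 1.3 = 668.2 kPa
q·N_q = 15.345 × 1 = 15.345 kPa
q_ult = 668.2 + 15.345 = 683.55 kPa.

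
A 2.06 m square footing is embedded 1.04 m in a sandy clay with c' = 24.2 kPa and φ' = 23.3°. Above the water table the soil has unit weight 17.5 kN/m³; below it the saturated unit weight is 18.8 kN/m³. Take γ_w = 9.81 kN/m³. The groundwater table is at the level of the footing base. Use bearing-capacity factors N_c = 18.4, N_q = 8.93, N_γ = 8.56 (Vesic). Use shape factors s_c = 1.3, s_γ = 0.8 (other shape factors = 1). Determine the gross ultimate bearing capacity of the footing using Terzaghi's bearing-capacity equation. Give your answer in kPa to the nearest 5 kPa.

q_ult ≈ 805 kPa

q = γ·D_f = 17.5 × 1.04 = 18.2 kPa.
For the ½γBN_γ term take γ' = 18.8 − 9.81 = 8.99 kN/m³ (soil below base is submerged).
c·N_c·s_c = 24.2 × 18.4 × 1.3 = 578.86 kPa
q·N_q = 18.2 × 8.93 = 162.53 kPa
0.5·γ·B·N_γ·s_γ = 0.5 × 8.99 × 2.06 × 8.56 × 0.8 = 63.41 kPa
q_ult = 578.86 + 162.53 + 63.41 = 804.8 kPa.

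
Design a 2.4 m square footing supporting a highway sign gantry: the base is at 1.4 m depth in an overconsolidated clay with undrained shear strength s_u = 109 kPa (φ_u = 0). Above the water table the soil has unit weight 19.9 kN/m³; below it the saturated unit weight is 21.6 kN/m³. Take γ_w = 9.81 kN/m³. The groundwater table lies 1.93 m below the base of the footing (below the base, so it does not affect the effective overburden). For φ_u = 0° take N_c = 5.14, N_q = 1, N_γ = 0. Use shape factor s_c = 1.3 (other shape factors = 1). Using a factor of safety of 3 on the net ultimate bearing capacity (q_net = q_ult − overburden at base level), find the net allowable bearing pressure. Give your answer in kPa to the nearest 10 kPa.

q_all(net) ≈ 240 kPa

Overburden at base level: q = 19.9 × 1.4 = 27.86 kPa.
Cohesion term c·N_c·s_c = 109 × 5.14 × 1.3 = 728.34 kPa; surcharge term q·N_q = 27.86 × 1 = 27.86 kPa.
q_ult = 728.34 + 27.86 = 756.2 kPa.
q_net = 756.2 − 27.86 = 728.34 kPa.
q_all(net) = 728.34 / 3 = 242.78 kPa.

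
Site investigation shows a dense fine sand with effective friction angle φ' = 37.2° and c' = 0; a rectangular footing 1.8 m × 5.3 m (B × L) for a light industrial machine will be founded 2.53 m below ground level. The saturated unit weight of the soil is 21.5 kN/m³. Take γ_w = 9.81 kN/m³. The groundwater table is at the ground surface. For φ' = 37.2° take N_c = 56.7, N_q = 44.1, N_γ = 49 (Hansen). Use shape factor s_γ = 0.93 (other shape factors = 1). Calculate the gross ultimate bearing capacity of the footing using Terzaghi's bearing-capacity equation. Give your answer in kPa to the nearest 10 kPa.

q_ult ≈ 1780 kPa

Water table at ground surface, so effective unit weight γ' = 21.5 − 9.81 = 11.69 kN/m³ is used throughout; overburden q = 11.69 × 2.53 = 29.576 kPa; the same γ' applies in the ½γBN_γ term.
Surcharge term q·N_q = 29.576 × 44.1 = 1304.3 kPa; self-weight term 0.5·γ·B·N_γ·s_γ = 0.5 × 11.69 × 1.8 × 49 × 0.93 = 479.44 kPa.
q_ult = 1304.3 + 479.44 = 1783.7 kPa.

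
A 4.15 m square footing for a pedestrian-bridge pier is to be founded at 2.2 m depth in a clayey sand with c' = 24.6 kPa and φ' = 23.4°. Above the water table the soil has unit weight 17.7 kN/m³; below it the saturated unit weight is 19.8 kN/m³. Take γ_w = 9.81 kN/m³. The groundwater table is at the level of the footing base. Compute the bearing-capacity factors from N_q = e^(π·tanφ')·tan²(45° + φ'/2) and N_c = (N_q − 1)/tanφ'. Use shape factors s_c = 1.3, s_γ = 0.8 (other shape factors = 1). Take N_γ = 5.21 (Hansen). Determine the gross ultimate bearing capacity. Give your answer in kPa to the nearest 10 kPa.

tan23.4° = 0.4327, so N_q = e^(π×0.4327)·tan²(56.7°) = 3.894 × 2.318 = 9.03.
N_c = (9.03 − 1)/tan23.4° = 18.54.
q = γ·D_f = 17.7 × 2.2 = 38.94 kPa.
For the ½γBN_γ term take γ' = 19.8 − 9.81 = 9.99 kN/m³ (soil below base is submerged).
c·N_c·s_c = 24.6 × 18.545 × 1.3 = 593.06 kPa
q·N_q = 38.94 × 9.0251 = 351.44 kPa
0.5·γ·B·N_γ·s_γ = 0.5 × 9.99 × 4.15 × 5.21 × 0.8 = 86.4 kPa
q_ult = 593.06 + 351.44 + 86.4 = 1030.9 kPa.

q_ult ≈ 1030 kPa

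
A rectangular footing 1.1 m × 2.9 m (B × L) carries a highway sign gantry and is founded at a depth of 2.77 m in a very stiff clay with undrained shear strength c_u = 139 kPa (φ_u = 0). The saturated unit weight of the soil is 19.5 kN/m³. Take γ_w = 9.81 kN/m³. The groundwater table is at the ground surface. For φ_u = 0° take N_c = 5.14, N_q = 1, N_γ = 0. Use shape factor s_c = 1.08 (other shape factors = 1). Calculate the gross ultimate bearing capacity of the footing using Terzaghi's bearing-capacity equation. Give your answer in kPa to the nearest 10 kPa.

q_ult ≈ 800 kPa

γ' = 19.5 − 9.81 = 9.69 kN/m³ (submerged throughout). q = 9.69 × 2.77 = 26.841 kPa.
c·N_c·s_c = 139 × 5.14 × 1.08 = 771.62 kPa
q·N_q = 26.841 × 1 = 26.841 kPa
q_ult = 771.62 + 26.841 = 798.46 kPa.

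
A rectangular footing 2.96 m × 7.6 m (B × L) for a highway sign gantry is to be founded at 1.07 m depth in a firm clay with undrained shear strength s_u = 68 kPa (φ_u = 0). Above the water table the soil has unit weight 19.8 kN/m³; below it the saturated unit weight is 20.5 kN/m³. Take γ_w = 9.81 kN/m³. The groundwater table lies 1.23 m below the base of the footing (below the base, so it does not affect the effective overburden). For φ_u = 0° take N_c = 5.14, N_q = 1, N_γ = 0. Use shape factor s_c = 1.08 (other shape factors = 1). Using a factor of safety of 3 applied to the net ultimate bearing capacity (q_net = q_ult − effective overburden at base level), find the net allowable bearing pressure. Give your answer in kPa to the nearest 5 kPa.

Effective surcharge at the founding depth q = γ·D_f = 19.8 × 1.07 = 21.186 kPa.
q_ult = c·N_c·s_c + q·N_q
     = 68 × 5.14 × 1.08 + 21.186 × 1
     = 377.48 + 21.186 = 398.67 kPa.
Net ultimate: q_net = 398.67 − 21.186 = 377.48 kPa.
q_all(net) = 377.48 / 3 = 125.83 kPa.

q_all(net) ≈ 125 kPa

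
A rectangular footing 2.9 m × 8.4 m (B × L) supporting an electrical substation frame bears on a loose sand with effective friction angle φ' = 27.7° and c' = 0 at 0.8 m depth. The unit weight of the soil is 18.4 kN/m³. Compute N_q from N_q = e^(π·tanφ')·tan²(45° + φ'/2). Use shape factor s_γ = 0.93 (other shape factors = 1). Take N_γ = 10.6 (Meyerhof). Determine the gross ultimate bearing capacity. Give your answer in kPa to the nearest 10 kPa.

q_ult ≈ 470 kPa

tan27.7° = 0.525, so N_q = e^(π×0.525)·tan²(58.85°) = 5.204 × 2.737 = 14.24.
Overburden at base level: q = 18.4 × 0.8 = 14.72 kPa.
Surcharge term q·N_q = 14.72 × 14.244 = 209.67 kPa; self-weight term 0.5·γ·B·N_γ·s_γ = 0.5 × 18.4 × 2.9 × 10.6 × 0.93 = 263.01 kPa.
q_ult = 209.67 + 263.01 = 472.68 kPa.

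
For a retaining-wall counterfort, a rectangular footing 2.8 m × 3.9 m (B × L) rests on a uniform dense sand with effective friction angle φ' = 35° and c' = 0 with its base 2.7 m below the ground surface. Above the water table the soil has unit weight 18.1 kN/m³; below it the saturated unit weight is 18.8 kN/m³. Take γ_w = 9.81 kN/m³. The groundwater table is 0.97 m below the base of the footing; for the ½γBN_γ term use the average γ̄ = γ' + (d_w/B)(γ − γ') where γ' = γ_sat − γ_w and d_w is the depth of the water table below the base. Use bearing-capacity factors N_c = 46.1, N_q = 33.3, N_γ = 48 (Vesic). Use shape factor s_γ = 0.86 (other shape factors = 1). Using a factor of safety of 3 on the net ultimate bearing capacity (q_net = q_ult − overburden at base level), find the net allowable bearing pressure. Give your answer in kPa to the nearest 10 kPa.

Effective surcharge at the founding depth q = γ·D_f = 18.1 × 2.7 = 48.87 kPa.
With d_w = 0.97 m < B, γ̄ = 8.99 + (0.97/2.8) × (18.1 − 8.99) = 12.146 kN/m³.
q_ult = q·N_q + 0.5·γ·B·N_γ·s_γ
     = 48.87 × 33.3 + 0.5 × 12.146 × 2.8 × 48 × 0.86
     = 1627.4 + 701.94 = 2329.3 kPa.
q_net = 2329.3 − 48.87 = 2280.4 kPa.
q_all(net) = 2280.4 / 3 = 760.15 kPa.

q_all(net) ≈ 760 kPa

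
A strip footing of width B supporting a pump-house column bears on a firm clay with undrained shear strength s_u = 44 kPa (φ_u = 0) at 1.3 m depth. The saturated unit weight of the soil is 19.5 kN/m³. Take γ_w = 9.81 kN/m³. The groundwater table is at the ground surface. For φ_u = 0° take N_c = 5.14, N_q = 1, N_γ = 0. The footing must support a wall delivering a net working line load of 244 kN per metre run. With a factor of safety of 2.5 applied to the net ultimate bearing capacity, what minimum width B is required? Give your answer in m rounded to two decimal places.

B = 2.70 m

γ' = 19.5 − 9.81 = 9.69 kN/m³ (submerged throughout). q = 9.69 × 1.3 = 12.597 kPa.
c·N_c = 44 × 5.14 = 226.16 kPa
q·N_q = 12.597 × 1 = 12.597 kPa
q_ult = 226.16 + 12.597 = 238.76 kPa.
For φ = 0 the ½γBN_γ term vanishes, so q_ult is independent of B. q_net = 238.76 − 12.597 = 226.16 kPa; q_all(net) = 226.16/2.5 = 90.464 kPa.
Required width B = w / q_all(net) = 244 / 90.464 = 2.697 m.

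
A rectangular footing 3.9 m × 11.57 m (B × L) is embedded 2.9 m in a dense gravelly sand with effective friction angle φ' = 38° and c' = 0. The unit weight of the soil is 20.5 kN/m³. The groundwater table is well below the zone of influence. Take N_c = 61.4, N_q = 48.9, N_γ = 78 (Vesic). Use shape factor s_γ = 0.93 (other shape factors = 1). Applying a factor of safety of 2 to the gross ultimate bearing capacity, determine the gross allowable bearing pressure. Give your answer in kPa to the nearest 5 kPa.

Overburden at base level: q = 20.5 × 2.9 = 59.45 kPa.
Surcharge term q·N_q = 59.45 × 48.9 = 2907.1 kPa; self-weight term 0.5·γ·B·N_γ·s_γ = 0.5 × 20.5 × 3.9 × 78 × 0.93 = 2899.8 kPa.
q_ult = 2907.1 + 2899.8 = 5806.9 kPa.
q_all = q_ult / FS = 5806.9 / 2 = 2903.4 kPa.

q_all ≈ 2905 kPa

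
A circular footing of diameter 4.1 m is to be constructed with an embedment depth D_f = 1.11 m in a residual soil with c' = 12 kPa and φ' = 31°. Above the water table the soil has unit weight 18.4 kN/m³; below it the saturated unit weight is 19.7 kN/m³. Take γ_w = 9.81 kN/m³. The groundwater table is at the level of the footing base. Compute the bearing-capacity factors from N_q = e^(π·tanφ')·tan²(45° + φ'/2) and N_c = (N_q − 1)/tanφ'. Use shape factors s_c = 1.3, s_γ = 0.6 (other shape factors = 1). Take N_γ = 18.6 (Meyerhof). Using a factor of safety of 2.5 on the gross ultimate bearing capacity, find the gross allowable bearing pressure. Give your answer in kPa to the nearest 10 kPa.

N_q = e^(π·tan31°)·tan²(60.5°) = 20.63; N_c = (N_q − 1)/tanφ' = 32.67.
q = γ·D_f = 18.4 × 1.11 = 20.424 kPa.
For the ½γBN_γ term take γ' = 19.7 − 9.81 = 9.89 kN/m³ (soil below base is submerged).
c·N_c·s_c = 12 × 32.671 × 1.3 = 509.67 kPa
q·N_q = 20.424 × 20.631 = 421.36 kPa
0.5·γ·B·N_γ·s_γ = 0.5 × 9.89 × 4.1 × 18.6 × 0.6 = 226.26 kPa
q_ult = 509.67 + 421.36 + 226.26 = 1157.3 kPa.
q_all = 1157.3 / 2.5 = 462.92 kPa.

q_all ≈ 460 kPa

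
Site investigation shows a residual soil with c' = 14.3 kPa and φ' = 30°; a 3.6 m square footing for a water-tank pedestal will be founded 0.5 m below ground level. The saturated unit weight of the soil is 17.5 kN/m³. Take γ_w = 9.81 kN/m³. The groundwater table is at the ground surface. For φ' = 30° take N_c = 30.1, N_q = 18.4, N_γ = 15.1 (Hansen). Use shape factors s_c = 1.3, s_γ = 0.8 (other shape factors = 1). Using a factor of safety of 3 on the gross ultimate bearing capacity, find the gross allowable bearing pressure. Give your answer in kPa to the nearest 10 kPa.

With the water table at the surface the whole profile is submerged: γ' = 17.5 − 9.81 = 7.69 kN/m³, so q = γ'·D_f = 3.845 kPa; the same γ' applies in the ½γBN_γ term.
q_ult = c·N_c·s_c + q·N_q + 0.5·γ·B·N_γ·s_γ
     = 14.3 × 30.1 × 1.3 + 3.845 × 18.4 + 0.5 × 7.69 × 3.6 × 15.1 × 0.8
     = 559.56 + 70.748 + 167.21 = 797.52 kPa.
q_all = 797.52 / 3 = 265.84 kPa.

q_all ≈ 270 kPa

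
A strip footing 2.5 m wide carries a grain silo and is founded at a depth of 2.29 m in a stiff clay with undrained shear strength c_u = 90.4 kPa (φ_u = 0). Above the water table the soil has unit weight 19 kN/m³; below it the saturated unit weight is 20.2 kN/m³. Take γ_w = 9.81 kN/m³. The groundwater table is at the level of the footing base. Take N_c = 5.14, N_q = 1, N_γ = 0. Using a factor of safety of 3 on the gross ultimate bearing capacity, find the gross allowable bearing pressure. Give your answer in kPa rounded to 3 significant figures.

q = γ·D_f = 19 × 2.29 = 43.51 kPa.
c·N_c = 90.4 × 5.14 = 464.66 kPa
q·N_q = 43.51 × 1 = 43.51 kPa
q_ult = 464.66 + 43.51 = 508.17 kPa.
q_all = 508.17 / 3 = 169.39 kPa.

q_all ≈ 169 kPa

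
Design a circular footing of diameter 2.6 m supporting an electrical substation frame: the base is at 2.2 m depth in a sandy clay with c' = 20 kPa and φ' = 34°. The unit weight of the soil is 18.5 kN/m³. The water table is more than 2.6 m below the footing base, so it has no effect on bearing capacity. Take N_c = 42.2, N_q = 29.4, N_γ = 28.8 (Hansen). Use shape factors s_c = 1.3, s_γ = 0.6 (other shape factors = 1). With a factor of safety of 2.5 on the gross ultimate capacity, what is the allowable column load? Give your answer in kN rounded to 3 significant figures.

P_all ≈ 5750 kN

q = γ·D_f = 18.5 × 2.2 = 40.7 kPa.
c·N_c·s_c = 20 × 42.2 × 1.3 = 1097.2 kPa
q·N_q = 40.7 × 29.4 = 1196.6 kPa
0.5·γ·B·N_γ·s_γ = 0.5 × 18.5 × 2.6 × 28.8 × 0.6 = 415.58 kPa
q_ult = 1097.2 + 1196.6 + 415.58 = 2709.4 kPa.
Gross allowable pressure q_all = 2709.4 / 2.5 = 1083.7 kPa.
Footing area = 5.3093 m², so allowable column load = 1083.7 × 5.3093 = 5753.9 kN.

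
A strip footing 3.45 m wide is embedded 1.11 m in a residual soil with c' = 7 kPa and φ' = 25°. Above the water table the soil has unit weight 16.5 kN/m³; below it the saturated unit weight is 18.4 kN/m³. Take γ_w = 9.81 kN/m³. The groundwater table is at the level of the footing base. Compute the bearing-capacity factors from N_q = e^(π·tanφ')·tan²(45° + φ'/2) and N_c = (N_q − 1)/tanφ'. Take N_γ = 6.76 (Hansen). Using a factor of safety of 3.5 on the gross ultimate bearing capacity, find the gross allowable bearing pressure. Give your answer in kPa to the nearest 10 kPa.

q_all ≈ 130 kPa

N_q = e^(π·tan25°)·tan²(57.5°) = 10.66; N_c = (N_q − 1)/tanφ' = 20.72.
Effective surcharge at the founding depth q = γ·D_f = 16.5 × 1.11 = 18.315 kPa.
The water table coincides with the base, so in the self-weight term γ → γ' = 8.59 kN/m³.
q_ult = c·N_c + q·N_q + 0.5·γ·B·N_γ
     = 7 × 20.721 + 18.315 × 10.662 + 0.5 × 8.59 × 3.45 × 6.76
     = 145.04 + 195.28 + 100.17 = 440.49 kPa.
q_all = 440.49 / 3.5 = 125.85 kPa.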